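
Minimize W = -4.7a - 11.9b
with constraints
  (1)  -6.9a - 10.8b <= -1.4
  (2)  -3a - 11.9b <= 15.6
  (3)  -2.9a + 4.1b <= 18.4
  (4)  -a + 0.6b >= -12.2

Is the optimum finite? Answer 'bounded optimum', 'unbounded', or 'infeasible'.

Extreme points and W = -4.7a - 11.9b:
  (18514/4971, -3728/1657) → W = 230369/24855
  (-19298/5961, 13102/5961) → W = -326066/29805
  (6791/685, -522/137) → W = -8587/6850
  (3053/118, 2689/118) → W = -231741/590
The feasible region has finitely many vertices and no improving ray; the minimum is -231741/590 at (3053/118, 2689/118).

bounded optimum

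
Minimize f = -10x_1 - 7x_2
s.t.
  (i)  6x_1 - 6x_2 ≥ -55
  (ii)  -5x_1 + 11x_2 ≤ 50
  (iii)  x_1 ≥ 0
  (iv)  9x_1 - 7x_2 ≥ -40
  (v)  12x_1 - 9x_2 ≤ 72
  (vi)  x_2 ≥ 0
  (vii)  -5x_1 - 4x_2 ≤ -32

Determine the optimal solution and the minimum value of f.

Extreme points and f = -10x_1 - 7x_2:
  (414/29, 320/29) → f = -220
  (152/75, 82/15) → f = -878/15
  (192/31, 8/31) → f = -1976/31

The binding constraints are -5x_1 + 11x_2 = 50 and 12x_1 - 9x_2 = 72.
Solving simultaneously gives x_1 = 414/29, x_2 = 320/29.

x_1 = 414/29, x_2 = 320/29, minimum f = -220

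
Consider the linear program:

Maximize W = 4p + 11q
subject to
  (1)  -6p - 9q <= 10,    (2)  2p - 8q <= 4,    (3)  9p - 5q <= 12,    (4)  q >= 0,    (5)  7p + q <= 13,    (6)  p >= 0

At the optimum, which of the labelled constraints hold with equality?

Vertices and W = 4p + 11q:
  (4/3, 0) → W = 16/3
  (7/4, 3/4) → W = 61/4
  (0, 0) → W = 0
  (0, 13) → W = 143

The maximum is at (0, 13). Substituting into each constraint, equality holds for (5) and (6); the remaining constraints have slack.

(5) and (6)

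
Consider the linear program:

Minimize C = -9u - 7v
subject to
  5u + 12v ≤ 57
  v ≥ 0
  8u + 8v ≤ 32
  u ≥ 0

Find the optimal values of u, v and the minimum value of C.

Extreme points and C = -9u - 7v:
  (4, 0) → C = -36
  (0, 0) → C = 0
  (0, 4) → C = -28

The optimum lies where v = 0 and 8u + 8v = 32.
Solving simultaneously gives u = 4, v = 0.

u = 4, v = 0, minimum C = -36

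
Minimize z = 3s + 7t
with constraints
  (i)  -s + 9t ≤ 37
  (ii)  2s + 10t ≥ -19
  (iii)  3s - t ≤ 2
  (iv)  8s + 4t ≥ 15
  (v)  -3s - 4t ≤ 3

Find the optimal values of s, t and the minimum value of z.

s = 23/20, t = 29/20, minimum z = 68/5

Extreme points and z = 3s + 7t:
  (55/26, 113/26) → z = 478/13
  (-13/76, 311/76) → z = 1069/38
  (23/20, 29/20) → z = 68/5

The binding constraints are 3s - t = 2 and 8s + 4t = 15.
Solving simultaneously gives s = 23/20, t = 29/20.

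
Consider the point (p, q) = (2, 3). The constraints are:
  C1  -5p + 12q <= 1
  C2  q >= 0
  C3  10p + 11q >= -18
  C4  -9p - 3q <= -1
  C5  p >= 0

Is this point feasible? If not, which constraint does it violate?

Constraint C1: -5p + 12q = 26, which is not ≤ 1. All other constraints are satisfied.

not feasible — violates C1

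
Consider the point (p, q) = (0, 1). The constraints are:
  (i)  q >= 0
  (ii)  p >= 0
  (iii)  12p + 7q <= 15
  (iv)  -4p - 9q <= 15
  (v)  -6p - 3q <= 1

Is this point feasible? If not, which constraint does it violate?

(i): 1 ≥ 0 ✓
(ii): 0 ≥ 0 ✓
(iii): 7 ≤ 15 ✓
(iv): -9 ≤ 15 ✓
(v): -3 ≤ 1 ✓

feasible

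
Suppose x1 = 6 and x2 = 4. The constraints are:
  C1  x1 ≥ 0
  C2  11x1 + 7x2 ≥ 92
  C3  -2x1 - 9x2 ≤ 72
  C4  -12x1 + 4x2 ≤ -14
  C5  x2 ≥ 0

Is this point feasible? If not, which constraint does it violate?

feasible

C1: 6 ≥ 0 ✓
C2: 94 ≥ 92 ✓
C3: -48 ≤ 72 ✓
C4: -56 ≤ -14 ✓
C5: 4 ≥ 0 ✓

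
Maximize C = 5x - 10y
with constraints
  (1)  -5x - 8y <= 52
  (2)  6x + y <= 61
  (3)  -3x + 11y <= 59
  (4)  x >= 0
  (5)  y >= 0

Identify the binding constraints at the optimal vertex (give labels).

Extreme points and C = 5x - 10y:
  (204/23, 179/23) → C = -770/23
  (61/6, 0) → C = 305/6
  (0, 59/11) → C = -590/11
  (0, 0) → C = 0

The maximum is at (61/6, 0). Substituting into each constraint, equality holds for (2) and (5); the remaining constraints have slack.

(2) and (5)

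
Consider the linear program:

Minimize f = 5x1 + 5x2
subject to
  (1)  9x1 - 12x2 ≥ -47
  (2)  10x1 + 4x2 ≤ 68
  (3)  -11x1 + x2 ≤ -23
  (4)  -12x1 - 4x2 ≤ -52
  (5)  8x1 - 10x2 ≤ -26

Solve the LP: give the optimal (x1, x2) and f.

Vertices and f = 5x1 + 5x2:
  (157/39, 541/78) → f = 1425/26
  (323/123, 724/123) → f = 1745/41
  (48/11, 67/11) → f = 575/11
  (18/7, 37/7) → f = 275/7
  (52/19, 91/19) → f = 715/19

The optimum lies where -12x1 - 4x2 = -52 and 8x1 - 10x2 = -26.
Solving simultaneously gives x1 = 52/19, x2 = 91/19.

x1 = 52/19, x2 = 91/19, minimum f = 715/19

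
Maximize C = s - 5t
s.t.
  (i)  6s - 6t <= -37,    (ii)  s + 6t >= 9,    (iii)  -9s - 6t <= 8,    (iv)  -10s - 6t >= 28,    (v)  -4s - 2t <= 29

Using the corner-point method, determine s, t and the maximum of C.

s = -20, t = 86/3, maximum C = -490/3

Feasible corners and C = s - 5t:
  (-20, 86/3) → C = -490/3
  (-79/3, 229/6) → C = -1303/6
  (-59/2, 89/2) → C = -252

At the optimal vertex, -9s - 6t = 8 and -10s - 6t = 28.
Solving simultaneously gives s = -20, t = 86/3.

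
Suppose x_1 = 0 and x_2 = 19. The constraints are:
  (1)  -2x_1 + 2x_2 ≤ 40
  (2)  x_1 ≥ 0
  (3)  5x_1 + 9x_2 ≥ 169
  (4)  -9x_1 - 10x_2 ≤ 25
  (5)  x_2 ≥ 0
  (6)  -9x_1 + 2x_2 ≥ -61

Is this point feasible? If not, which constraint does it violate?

feasible

(1): 38 ≤ 40 ✓
(2): 0 ≥ 0 ✓
(3): 171 ≥ 169 ✓
(4): -190 ≤ 25 ✓
(5): 19 ≥ 0 ✓
(6): 38 ≥ -61 ✓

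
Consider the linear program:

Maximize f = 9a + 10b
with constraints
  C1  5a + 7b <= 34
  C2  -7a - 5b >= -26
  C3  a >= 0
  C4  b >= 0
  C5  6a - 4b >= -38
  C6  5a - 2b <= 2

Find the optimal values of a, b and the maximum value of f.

Corner points and f = 9a + 10b:
  (1/2, 9/2) → f = 99/2
  (0, 34/7) → f = 340/7
  (62/39, 116/39) → f = 1718/39
  (0, 0) → f = 0
  (2/5, 0) → f = 18/5

a = 1/2, b = 9/2, maximum f = 99/2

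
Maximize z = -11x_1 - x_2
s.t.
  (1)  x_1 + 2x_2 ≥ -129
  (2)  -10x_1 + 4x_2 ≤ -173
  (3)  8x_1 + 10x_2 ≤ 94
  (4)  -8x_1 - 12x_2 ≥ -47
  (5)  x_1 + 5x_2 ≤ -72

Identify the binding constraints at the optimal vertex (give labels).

(1) and (2)

Vertices and z = -11x_1 - x_2:
  (-85/12, -1463/24) → z = 1111/8
  (739/3, -563/3) → z = -2522
  (577/54, -893/54) → z = -101
  (329/8, -47/2) → z = -3431/8
  (157/4, -89/4) → z = -819/2

The maximum is at (-85/12, -1463/24). Substituting into each constraint, equality holds for (1) and (2); the remaining constraints have slack.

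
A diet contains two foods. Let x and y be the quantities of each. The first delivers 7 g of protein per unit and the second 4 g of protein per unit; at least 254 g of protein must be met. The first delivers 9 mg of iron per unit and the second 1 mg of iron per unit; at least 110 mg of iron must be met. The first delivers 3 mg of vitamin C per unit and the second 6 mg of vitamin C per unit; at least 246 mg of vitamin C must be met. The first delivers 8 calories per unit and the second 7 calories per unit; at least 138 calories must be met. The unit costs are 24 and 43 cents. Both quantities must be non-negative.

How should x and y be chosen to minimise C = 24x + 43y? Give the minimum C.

x = 18, y = 32, minimum C = 1808

Vertices and C = 24x + 43y:
  (0, 110) → C = 4730
  (82, 0) → C = 1968
  (186/29, 1516/29) → C = 69652/29
  (18, 32) → C = 1808
The feasible region is unbounded (it extends along (0, 1), (1, 0)), but C strictly increases along every unbounded feasible direction, so there is no improving ray and the minimum is attained at a vertex.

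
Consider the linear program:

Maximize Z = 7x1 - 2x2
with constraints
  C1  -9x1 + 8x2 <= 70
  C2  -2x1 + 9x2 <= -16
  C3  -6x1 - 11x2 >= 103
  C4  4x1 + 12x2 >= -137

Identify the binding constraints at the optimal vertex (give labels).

C3 and C4

Feasible corners and Z = 7x1 - 2x2:
  (-758/65, -284/65) → Z = -4738/65
  (-484/35, -953/140) → Z = -5823/70
  (-751/76, -151/38) → Z = -4653/76
  (271/28, -205/14) → Z = 2717/28

The maximum is at (271/28, -205/14). Substituting into each constraint, equality holds for C3 and C4; the remaining constraints have slack.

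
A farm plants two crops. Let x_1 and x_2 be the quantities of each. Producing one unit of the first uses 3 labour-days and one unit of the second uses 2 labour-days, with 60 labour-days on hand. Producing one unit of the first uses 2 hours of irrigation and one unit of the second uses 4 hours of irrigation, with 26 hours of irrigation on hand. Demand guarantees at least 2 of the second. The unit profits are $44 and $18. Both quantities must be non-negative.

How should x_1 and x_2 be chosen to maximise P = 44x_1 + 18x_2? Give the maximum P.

x_1 = 9, x_2 = 2, maximum P = 432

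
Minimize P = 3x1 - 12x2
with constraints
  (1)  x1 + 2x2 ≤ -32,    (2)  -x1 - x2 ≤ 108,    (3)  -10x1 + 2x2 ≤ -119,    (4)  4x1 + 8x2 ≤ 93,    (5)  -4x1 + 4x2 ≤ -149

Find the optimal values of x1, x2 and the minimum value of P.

x1 = 85/6, x2 = -277/12, minimum P = 639/2

Extreme points and P = 3x1 - 12x2:
  (85/6, -277/12) → P = 639/2
  (-97/12, -1199/12) → P = 4699/4
  (89/16, -507/16) → P = 6351/16
The feasible region is unbounded (it extends along (2, -1), (1, -1)), but P strictly increases along every unbounded feasible direction, so there is no improving ray and the minimum is attained at a vertex.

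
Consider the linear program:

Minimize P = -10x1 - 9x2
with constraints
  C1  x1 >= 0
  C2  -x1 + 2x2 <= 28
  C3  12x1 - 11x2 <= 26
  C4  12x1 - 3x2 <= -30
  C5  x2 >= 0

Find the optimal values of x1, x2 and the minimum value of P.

Corner points and P = -10x1 - 9x2:
  (0, 14) → P = -126
  (0, 10) → P = -90
  (8/7, 102/7) → P = -998/7

x1 = 8/7, x2 = 102/7, minimum P = -998/7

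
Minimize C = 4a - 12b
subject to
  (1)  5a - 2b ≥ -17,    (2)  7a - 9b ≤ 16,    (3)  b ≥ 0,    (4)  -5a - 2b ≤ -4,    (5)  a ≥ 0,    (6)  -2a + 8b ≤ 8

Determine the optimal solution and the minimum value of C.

a = 4/11, b = 12/11, minimum C = -128/11

Corner points and C = 4a - 12b:
  (16/7, 0) → C = 64/7
  (100/19, 44/19) → C = -128/19
  (4/5, 0) → C = 16/5
  (4/11, 12/11) → C = -128/11

The optimum lies where -5a - 2b = -4 and -2a + 8b = 8.
Solving simultaneously gives a = 4/11, b = 12/11.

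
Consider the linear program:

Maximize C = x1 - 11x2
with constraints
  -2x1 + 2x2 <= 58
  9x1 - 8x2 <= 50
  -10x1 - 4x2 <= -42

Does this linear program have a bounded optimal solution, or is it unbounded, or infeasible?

Corner points and C = x1 - 11x2:
  (282, 311) → C = -3139
  (-37/7, 166/7) → C = -1863/7
  (134/29, -61/58) → C = 939/58
The feasible region has finitely many vertices and no improving ray; the maximum is 939/58 at (134/29, -61/58).

bounded optimum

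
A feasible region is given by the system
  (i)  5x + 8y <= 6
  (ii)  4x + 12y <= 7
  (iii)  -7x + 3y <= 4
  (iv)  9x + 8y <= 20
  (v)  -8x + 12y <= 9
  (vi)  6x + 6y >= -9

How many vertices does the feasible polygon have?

The feasible vertices (each the meet of two boundaries and inside every other half-plane) are:
  (4/7, 11/28)
  (7/2, -23/16)
  (-1/6, 23/36)
  (-7/20, 31/60)
  (-17/20, -13/20)
  (32, -67/2)

6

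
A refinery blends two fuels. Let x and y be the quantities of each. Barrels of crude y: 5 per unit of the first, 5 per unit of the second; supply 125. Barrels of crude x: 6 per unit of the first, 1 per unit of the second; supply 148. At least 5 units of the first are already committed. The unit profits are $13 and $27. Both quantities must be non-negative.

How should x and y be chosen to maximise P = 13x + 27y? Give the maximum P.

Feasible corners and P = 13x + 27y:
  (74/3, 0) → P = 962/3
  (5, 0) → P = 65
  (123/5, 2/5) → P = 1653/5
  (5, 20) → P = 605

The binding constraints are 5x + 5y = 125 and x = 5.
Solving simultaneously gives x = 5, y = 20.

x = 5, y = 20, maximum P = 605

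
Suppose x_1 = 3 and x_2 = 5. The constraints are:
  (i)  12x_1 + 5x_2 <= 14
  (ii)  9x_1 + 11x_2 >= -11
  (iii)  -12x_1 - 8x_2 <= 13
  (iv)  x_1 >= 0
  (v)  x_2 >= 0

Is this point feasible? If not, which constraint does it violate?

not feasible — violates (i)

Constraint (i): 12x_1 + 5x_2 = 61, which is not ≤ 14. All other constraints are satisfied.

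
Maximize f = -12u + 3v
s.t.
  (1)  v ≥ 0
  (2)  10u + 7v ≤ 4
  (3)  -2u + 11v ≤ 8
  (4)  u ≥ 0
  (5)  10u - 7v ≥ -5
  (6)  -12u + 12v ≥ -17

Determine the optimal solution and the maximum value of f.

u = 0, v = 4/7, maximum f = 12/7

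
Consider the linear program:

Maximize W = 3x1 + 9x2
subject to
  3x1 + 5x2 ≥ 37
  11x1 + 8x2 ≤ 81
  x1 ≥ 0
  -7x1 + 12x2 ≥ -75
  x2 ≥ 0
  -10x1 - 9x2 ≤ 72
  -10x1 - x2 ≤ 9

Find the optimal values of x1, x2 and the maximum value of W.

Extreme points and W = 3x1 + 9x2:
  (109/31, 164/31) → W = 1803/31
  (0, 37/5) → W = 333/5
  (0, 81/8) → W = 729/8

x1 = 0, x2 = 81/8, maximum W = 729/8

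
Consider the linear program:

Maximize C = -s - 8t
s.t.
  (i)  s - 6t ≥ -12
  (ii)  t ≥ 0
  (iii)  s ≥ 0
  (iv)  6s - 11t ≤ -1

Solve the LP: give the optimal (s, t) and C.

s = 0, t = 1/11, maximum C = -8/11

Corner points and C = -s - 8t:
  (0, 2) → C = -16
  (126/25, 71/25) → C = -694/25
  (0, 1/11) → C = -8/11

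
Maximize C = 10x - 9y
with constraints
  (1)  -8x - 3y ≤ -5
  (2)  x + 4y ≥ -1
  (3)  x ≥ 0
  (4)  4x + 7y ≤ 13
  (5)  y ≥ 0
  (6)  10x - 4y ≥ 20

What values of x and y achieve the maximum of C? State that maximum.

x = 13/4, y = 0, maximum C = 65/2

Extreme points and C = 10x - 9y:
  (13/4, 0) → C = 65/2
  (96/43, 25/43) → C = 735/43
  (2, 0) → C = 20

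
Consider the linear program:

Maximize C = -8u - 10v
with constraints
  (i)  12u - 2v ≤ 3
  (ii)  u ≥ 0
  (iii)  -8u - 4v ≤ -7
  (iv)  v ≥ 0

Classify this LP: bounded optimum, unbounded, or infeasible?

bounded optimum

Vertices and C = -8u - 10v:
  (13/32, 15/16) → C = -101/8
  (0, 7/4) → C = -35/2
The feasible region has finitely many vertices and no improving ray; the maximum is -101/8 at (13/32, 15/16).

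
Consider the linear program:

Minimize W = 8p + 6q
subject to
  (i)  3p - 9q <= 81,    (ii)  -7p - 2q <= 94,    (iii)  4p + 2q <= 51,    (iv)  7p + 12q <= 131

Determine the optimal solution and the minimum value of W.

Corner points and W = 8p + 6q:
  (-228/23, -283/23) → W = -3522/23
  (207/14, -57/14) → W = 657/7
  (-139/7, 45/2) → W = -167/7
  (175/17, 167/34) → W = 1901/17

At the optimal vertex, 3p - 9q = 81 and -7p - 2q = 94.
Solving simultaneously gives p = -228/23, q = -283/23.

p = -228/23, q = -283/23, minimum W = -3522/23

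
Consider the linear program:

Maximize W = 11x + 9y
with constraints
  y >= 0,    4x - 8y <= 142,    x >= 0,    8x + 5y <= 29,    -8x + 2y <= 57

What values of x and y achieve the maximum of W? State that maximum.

Feasible corners and W = 11x + 9y:
  (0, 0) → W = 0
  (29/8, 0) → W = 319/8
  (0, 29/5) → W = 261/5

x = 0, y = 29/5, maximum W = 261/5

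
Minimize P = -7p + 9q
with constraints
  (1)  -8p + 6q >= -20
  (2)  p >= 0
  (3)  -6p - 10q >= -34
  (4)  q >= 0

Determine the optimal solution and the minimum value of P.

p = 5/2, q = 0, minimum P = -35/2

Corner points and P = -7p + 9q:
  (101/29, 38/29) → P = -365/29
  (5/2, 0) → P = -35/2
  (0, 17/5) → P = 153/5
  (0, 0) → P = 0

The optimum lies where -8p + 6q = -20 and q = 0.
Solving simultaneously gives p = 5/2, q = 0.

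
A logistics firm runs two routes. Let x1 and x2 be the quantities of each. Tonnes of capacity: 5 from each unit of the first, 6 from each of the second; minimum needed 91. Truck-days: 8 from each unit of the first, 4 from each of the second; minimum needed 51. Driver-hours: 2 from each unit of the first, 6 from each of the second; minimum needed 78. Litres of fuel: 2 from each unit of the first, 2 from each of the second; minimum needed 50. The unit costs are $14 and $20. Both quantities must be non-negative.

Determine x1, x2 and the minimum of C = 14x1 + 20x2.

x1 = 18, x2 = 7, minimum C = 392

Extreme points and C = 14x1 + 20x2:
  (0, 25) → C = 500
  (39, 0) → C = 546
  (18, 7) → C = 392
The feasible region is unbounded (it extends along (0, 1), (1, 0)), but C strictly increases along every unbounded feasible direction, so there is no improving ray and the minimum is attained at a vertex.

The binding constraints are 2x1 + 6x2 = 78 and 2x1 + 2x2 = 50.
Solving simultaneously gives x1 = 18, x2 = 7.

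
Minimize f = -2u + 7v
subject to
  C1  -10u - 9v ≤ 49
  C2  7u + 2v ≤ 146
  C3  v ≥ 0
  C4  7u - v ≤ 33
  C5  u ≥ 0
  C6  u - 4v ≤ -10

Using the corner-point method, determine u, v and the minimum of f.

Feasible corners and f = -2u + 7v:
  (212/21, 113/3) → f = 5113/21
  (0, 73) → f = 511
  (142/27, 103/27) → f = 437/27
  (0, 5/2) → f = 35/2

u = 142/27, v = 103/27, minimum f = 437/27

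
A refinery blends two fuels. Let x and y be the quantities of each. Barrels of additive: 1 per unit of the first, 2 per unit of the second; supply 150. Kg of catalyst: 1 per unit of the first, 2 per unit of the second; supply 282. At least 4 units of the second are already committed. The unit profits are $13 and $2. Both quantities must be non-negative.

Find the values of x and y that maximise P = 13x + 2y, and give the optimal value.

x = 142, y = 4, maximum P = 1854

Vertices and P = 13x + 2y:
  (0, 75) → P = 150
  (0, 4) → P = 8
  (142, 4) → P = 1854

The binding constraints are x + 2y = 150 and y = 4.
Solving simultaneously gives x = 142, y = 4.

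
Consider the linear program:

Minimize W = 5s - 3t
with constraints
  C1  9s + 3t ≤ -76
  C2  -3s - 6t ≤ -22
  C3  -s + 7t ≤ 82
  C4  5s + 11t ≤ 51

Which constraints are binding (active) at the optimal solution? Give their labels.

C2 and C3

Feasible corners and W = 5s - 3t:
  (-58/5, 142/15) → W = -432/5
  (-989/84, 839/84) → W = -533/6
  (-338/27, 268/27) → W = -2494/27
  (-545/46, 461/46) → W = -2054/23

The minimum is at (-338/27, 268/27). Substituting into each constraint, equality holds for C2 and C3; the remaining constraints have slack.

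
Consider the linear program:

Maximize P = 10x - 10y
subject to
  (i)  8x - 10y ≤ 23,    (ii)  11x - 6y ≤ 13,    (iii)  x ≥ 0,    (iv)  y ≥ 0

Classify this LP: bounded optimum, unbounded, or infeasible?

bounded optimum

Extreme points and P = 10x - 10y:
  (13/11, 0) → P = 130/11
  (0, 0) → P = 0
The feasible region has finitely many vertices and no improving ray; the maximum is 130/11 at (13/11, 0).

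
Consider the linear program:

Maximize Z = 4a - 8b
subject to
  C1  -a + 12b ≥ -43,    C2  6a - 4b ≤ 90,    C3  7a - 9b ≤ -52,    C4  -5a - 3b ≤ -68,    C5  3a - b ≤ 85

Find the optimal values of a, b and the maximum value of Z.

Extreme points and Z = 4a - 8b:
  (509/13, 471/13) → Z = -1732/13
  (125/3, 40) → Z = -460/3
  (76/11, 368/33) → Z = -2032/33
The feasible region is unbounded (it extends along (1, 3), (-3, 5)), but Z strictly decreases along every unbounded feasible direction, so there is no improving ray and the maximum is attained at a vertex.

a = 76/11, b = 368/33, maximum Z = -2032/33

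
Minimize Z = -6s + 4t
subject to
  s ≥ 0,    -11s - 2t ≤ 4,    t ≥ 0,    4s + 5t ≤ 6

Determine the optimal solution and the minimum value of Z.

s = 3/2, t = 0, minimum Z = -9

Vertices and Z = -6s + 4t:
  (0, 0) → Z = 0
  (0, 6/5) → Z = 24/5
  (3/2, 0) → Z = -9

The binding constraints are t = 0 and 4s + 5t = 6.
Solving simultaneously gives s = 3/2, t = 0.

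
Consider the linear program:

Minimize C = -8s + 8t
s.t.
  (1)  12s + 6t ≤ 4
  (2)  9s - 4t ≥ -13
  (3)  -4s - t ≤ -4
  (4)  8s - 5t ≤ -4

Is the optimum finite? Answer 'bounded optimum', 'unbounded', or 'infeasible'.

infeasible

The boundaries 12s + 6t = 4 and 9s - 4t = -13 meet at (-31/51, 32/17), but that point violates -4s - t ≤ -4. Every candidate vertex is excluded by some other constraint, so the feasible region is empty.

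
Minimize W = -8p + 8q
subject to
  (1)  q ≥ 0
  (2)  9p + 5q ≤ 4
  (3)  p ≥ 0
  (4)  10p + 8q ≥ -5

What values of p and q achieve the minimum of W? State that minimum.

p = 4/9, q = 0, minimum W = -32/9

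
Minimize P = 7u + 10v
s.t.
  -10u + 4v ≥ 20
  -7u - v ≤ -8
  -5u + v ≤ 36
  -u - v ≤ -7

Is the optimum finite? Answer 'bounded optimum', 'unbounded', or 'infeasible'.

Vertices and P = 7u + 10v:
  (4/7, 45/7) → P = 478/7
  (-7/3, 73/3) → P = 227
  (1/6, 41/6) → P = 139/2
The feasible region has finitely many vertices and no improving ray; the minimum is 478/7 at (4/7, 45/7).

bounded optimum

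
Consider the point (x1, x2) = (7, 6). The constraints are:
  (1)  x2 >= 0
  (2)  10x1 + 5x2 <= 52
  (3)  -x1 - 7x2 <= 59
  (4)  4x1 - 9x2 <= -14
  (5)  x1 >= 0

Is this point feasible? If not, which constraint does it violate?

Constraint (2): 10x1 + 5x2 = 100, which is not ≤ 52. All other constraints are satisfied.

not feasible — violates (2)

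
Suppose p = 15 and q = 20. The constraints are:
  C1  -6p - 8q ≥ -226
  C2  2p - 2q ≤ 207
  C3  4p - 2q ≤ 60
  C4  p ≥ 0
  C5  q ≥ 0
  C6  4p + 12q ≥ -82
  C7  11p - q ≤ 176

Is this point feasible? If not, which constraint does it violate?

Constraint C1: -6p - 8q = -250, which is not ≥ -226. All other constraints are satisfied.

not feasible — violates C1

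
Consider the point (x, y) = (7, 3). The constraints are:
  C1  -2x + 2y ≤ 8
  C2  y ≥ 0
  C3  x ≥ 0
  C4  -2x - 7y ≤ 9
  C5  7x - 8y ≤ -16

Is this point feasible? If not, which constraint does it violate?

Constraint C5: 7x - 8y = 25, which is not ≤ -16. All other constraints are satisfied.

not feasible — violates C5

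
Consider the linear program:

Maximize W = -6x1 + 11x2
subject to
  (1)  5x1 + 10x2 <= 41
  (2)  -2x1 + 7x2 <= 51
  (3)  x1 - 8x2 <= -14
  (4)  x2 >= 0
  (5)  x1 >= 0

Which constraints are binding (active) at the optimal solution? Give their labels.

Corner points and W = -6x1 + 11x2:
  (94/25, 111/50) → W = 93/50
  (0, 41/10) → W = 451/10
  (0, 7/4) → W = 77/4

The maximum is at (0, 41/10). Substituting into each constraint, equality holds for (1) and (5); the remaining constraints have slack.

(1) and (5)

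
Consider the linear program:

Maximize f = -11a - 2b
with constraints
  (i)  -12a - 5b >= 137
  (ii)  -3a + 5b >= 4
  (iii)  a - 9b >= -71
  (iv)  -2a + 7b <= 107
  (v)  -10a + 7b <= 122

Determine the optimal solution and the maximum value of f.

At the optimal vertex, -3a + 5b = 4 and -10a + 7b = 122.
Solving simultaneously gives a = -582/29, b = -326/29.

a = -582/29, b = -326/29, maximum f = 7054/29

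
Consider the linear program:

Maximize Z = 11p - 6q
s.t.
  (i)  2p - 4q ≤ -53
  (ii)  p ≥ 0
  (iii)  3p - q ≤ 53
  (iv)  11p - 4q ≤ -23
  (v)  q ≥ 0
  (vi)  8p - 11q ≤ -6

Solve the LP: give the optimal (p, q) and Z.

Feasible corners and Z = 11p - 6q:
  (0, 53/4) → Z = -159/2
  (10/3, 179/12) → Z = -317/6
  (235, 652) → Z = -1327
The feasible region is unbounded (it extends along (0, 1), (1, 3)), but Z strictly decreases along every unbounded feasible direction, so there is no improving ray and the maximum is attained at a vertex.

The optimum lies where 2p - 4q = -53 and 11p - 4q = -23.
Solving simultaneously gives p = 10/3, q = 179/12.

p = 10/3, q = 179/12, maximum Z = -317/6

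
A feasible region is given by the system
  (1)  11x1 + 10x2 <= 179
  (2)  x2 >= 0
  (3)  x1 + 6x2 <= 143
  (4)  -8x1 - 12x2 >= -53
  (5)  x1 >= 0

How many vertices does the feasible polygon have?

Pairwise boundary intersections that survive every other constraint:
  (53/8, 0)
  (0, 0)
  (0, 53/12)

3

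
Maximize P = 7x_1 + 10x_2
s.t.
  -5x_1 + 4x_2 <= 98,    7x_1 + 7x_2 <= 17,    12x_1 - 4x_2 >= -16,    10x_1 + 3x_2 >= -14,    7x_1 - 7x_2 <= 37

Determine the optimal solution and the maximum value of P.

x_1 = -11/28, x_2 = 79/28, maximum P = 713/28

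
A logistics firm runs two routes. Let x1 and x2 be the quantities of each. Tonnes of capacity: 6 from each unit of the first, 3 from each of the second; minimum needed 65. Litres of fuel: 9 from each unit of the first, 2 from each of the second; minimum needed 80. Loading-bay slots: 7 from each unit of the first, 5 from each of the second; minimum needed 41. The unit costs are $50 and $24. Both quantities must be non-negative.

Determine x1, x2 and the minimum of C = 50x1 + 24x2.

Extreme points and C = 50x1 + 24x2:
  (0, 40) → C = 960
  (65/6, 0) → C = 1625/3
  (22/3, 7) → C = 1604/3
The feasible region is unbounded (it extends along (0, 1), (1, 0)), but C strictly increases along every unbounded feasible direction, so there is no improving ray and the minimum is attained at a vertex.

x1 = 22/3, x2 = 7, minimum C = 1604/3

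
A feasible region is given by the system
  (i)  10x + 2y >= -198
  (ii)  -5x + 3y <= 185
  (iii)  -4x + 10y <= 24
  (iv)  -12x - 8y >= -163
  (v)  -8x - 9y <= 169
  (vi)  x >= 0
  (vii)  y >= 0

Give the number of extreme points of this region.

4

Pairwise boundary intersections that survive every other constraint:
  (719/76, 235/38)
  (0, 12/5)
  (163/12, 0)
  (0, 0)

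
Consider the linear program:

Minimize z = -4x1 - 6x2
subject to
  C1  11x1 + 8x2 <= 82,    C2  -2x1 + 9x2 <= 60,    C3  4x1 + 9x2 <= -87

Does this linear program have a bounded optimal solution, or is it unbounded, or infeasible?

Extreme points and z = -4x1 - 6x2:
  (1434/67, -1285/67) → z = 1974/67
  (-49/2, 11/9) → z = 272/3
The feasible region has finitely many vertices and no improving ray; the minimum is 1974/67 at (1434/67, -1285/67).

bounded optimum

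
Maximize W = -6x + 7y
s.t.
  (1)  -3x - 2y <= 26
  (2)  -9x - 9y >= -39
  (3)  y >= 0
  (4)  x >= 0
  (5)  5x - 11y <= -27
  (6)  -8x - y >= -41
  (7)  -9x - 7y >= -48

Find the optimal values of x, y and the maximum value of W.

x = 0, y = 13/3, maximum W = 91/3

Feasible corners and W = -6x + 7y:
  (0, 13/3) → W = 91/3
  (31/24, 73/24) → W = 325/24
  (0, 27/11) → W = 189/11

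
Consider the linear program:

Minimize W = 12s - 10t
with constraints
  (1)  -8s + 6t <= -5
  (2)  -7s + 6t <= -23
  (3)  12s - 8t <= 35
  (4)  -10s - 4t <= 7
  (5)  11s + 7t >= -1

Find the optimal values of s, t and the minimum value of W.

s = 31/23, t = -52/23, minimum W = 892/23

Feasible corners and W = 12s - 10t:
  (13/8, -31/16) → W = 311/8
  (31/23, -52/23) → W = 892/23
  (237/172, -397/172) → W = 3407/86

The optimum lies where -7s + 6t = -23 and 11s + 7t = -1.
Solving simultaneously gives s = 31/23, t = -52/23.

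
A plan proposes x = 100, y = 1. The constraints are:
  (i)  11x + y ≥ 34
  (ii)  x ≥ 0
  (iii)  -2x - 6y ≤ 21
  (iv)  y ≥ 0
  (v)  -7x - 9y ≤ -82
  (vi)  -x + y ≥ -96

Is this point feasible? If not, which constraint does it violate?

not feasible — violates (vi)

Constraint (vi): -x + y = -99, which is not ≥ -96. All other constraints are satisfied.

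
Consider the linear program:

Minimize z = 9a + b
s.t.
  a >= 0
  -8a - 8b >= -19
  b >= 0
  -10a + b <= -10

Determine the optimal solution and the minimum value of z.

Corner points and z = 9a + b:
  (19/8, 0) → z = 171/8
  (9/8, 5/4) → z = 91/8
  (1, 0) → z = 9

The binding constraints are b = 0 and -10a + b = -10.
Solving simultaneously gives a = 1, b = 0.

a = 1, b = 0, minimum z = 9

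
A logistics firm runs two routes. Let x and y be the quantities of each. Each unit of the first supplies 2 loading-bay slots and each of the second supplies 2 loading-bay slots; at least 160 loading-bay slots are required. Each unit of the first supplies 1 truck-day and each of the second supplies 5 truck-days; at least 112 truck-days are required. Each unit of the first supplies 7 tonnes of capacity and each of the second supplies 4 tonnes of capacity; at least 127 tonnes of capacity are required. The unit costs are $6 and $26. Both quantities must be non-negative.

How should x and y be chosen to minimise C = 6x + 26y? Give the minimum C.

Feasible corners and C = 6x + 26y:
  (0, 80) → C = 2080
  (112, 0) → C = 672
  (72, 8) → C = 640
The feasible region is unbounded (it extends along (0, 1), (1, 0)), but C strictly increases along every unbounded feasible direction, so there is no improving ray and the minimum is attained at a vertex.

The optimum lies where 2x + 2y = 160 and x + 5y = 112.
Solving simultaneously gives x = 72, y = 8.

x = 72, y = 8, minimum C = 640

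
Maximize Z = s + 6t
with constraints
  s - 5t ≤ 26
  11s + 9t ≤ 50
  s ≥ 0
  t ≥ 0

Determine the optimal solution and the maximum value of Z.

s = 0, t = 50/9, maximum Z = 100/3

Feasible corners and Z = s + 6t:
  (0, 50/9) → Z = 100/3
  (50/11, 0) → Z = 50/11
  (0, 0) → Z = 0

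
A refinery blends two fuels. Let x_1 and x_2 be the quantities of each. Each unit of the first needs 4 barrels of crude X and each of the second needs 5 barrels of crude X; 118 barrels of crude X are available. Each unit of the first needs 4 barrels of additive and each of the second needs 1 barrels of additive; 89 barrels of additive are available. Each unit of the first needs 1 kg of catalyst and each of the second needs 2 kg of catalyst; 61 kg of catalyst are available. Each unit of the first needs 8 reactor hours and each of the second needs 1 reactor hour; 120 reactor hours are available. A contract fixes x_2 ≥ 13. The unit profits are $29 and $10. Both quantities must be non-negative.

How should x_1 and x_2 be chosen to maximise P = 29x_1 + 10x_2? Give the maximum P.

x_1 = 53/4, x_2 = 13, maximum P = 2057/4

Vertices and P = 29x_1 + 10x_2:
  (0, 118/5) → P = 236
  (0, 13) → P = 130
  (53/4, 13) → P = 2057/4

At the optimal vertex, 4x_1 + 5x_2 = 118 and x_2 = 13.
Solving simultaneously gives x_1 = 53/4, x_2 = 13.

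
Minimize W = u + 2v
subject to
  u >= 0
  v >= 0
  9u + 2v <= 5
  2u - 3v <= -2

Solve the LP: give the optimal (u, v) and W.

u = 0, v = 2/3, minimum W = 4/3

Feasible corners and W = u + 2v:
  (0, 5/2) → W = 5
  (0, 2/3) → W = 4/3
  (11/31, 28/31) → W = 67/31

The binding constraints are u = 0 and 2u - 3v = -2.
Solving simultaneously gives u = 0, v = 2/3.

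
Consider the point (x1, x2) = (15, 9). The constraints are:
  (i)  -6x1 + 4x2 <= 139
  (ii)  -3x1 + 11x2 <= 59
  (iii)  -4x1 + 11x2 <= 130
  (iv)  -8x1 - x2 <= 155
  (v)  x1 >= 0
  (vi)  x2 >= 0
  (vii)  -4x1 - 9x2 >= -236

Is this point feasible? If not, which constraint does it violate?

(i): -54 ≤ 139 ✓
(ii): 54 ≤ 59 ✓
(iii): 39 ≤ 130 ✓
(iv): -129 ≤ 155 ✓
(v): 15 ≥ 0 ✓
(vi): 9 ≥ 0 ✓
(vii): -141 ≥ -236 ✓

feasible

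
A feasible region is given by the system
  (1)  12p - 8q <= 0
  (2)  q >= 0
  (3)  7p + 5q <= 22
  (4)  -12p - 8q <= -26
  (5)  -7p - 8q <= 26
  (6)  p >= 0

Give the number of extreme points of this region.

4

Pairwise boundary intersections that survive every other constraint:
  (44/29, 66/29)
  (13/12, 13/8)
  (0, 22/5)
  (0, 13/4)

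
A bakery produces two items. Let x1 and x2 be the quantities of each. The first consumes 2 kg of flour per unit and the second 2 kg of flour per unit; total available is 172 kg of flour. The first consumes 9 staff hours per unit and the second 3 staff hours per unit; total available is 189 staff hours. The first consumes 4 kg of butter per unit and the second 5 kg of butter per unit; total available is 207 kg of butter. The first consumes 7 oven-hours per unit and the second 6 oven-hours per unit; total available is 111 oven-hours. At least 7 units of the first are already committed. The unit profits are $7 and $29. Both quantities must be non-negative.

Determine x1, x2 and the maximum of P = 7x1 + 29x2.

x1 = 7, x2 = 31/3, maximum P = 1046/3

Corner points and P = 7x1 + 29x2:
  (111/7, 0) → P = 111
  (7, 0) → P = 49
  (7, 31/3) → P = 1046/3

At the optimal vertex, 7x1 + 6x2 = 111 and x1 = 7.
Solving simultaneously gives x1 = 7, x2 = 31/3.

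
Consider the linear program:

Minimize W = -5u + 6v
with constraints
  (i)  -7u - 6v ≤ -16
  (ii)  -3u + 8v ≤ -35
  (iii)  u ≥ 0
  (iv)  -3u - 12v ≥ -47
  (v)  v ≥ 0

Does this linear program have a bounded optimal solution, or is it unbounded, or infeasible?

bounded optimum

Vertices and W = -5u + 6v:
  (199/15, 3/5) → W = -941/15
  (35/3, 0) → W = -175/3
  (47/3, 0) → W = -235/3
The feasible region has finitely many vertices and no improving ray; the minimum is -235/3 at (47/3, 0).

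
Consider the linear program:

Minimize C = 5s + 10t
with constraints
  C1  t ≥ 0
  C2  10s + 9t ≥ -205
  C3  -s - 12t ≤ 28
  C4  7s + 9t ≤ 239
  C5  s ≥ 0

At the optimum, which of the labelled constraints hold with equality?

C1 and C5

Vertices and C = 5s + 10t:
  (239/7, 0) → C = 1195/7
  (0, 0) → C = 0
  (0, 239/9) → C = 2390/9

The minimum is at (0, 0). Substituting into each constraint, equality holds for C1 and C5; the remaining constraints have slack.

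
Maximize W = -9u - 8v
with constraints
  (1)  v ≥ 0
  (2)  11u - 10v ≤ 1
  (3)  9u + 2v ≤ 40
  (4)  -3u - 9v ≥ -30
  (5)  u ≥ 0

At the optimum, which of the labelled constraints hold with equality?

(1) and (5)

Vertices and W = -9u - 8v:
  (1/11, 0) → W = -9/11
  (0, 0) → W = 0
  (103/43, 109/43) → W = -1799/43
  (0, 10/3) → W = -80/3

The maximum is at (0, 0). Substituting into each constraint, equality holds for (1) and (5); the remaining constraints have slack.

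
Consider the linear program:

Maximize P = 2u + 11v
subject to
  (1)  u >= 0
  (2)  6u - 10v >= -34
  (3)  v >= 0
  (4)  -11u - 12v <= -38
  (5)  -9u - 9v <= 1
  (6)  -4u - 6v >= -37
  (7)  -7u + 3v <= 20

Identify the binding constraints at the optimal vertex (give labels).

Corner points and P = 2u + 11v:
  (0, 17/5) → P = 187/5
  (0, 19/6) → P = 209/6
  (83/38, 179/38) → P = 2135/38
  (38/11, 0) → P = 76/11
  (37/4, 0) → P = 37/2

The maximum is at (83/38, 179/38). Substituting into each constraint, equality holds for (2) and (6); the remaining constraints have slack.

(2) and (6)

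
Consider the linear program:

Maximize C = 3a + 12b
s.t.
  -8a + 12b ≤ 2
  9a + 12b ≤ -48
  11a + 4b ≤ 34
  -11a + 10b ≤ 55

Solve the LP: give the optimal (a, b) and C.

Corner points and C = 3a + 12b:
  (-50/17, -61/34) → C = -516/17
  (-160/13, -209/26) → C = -1734/13
  (25/4, -139/16) → C = -171/2
The feasible region is unbounded (it extends along (4, -11), (-10, -11)), but C strictly decreases along every unbounded feasible direction, so there is no improving ray and the maximum is attained at a vertex.

The binding constraints are -8a + 12b = 2 and 9a + 12b = -48.
Solving simultaneously gives a = -50/17, b = -61/34.

a = -50/17, b = -61/34, maximum C = -516/17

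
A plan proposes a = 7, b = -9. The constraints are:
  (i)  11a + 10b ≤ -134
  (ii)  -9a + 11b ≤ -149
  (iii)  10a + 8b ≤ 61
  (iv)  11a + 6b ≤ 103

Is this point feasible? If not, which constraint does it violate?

not feasible — violates (i)

Constraint (i): 11a + 10b = -13, which is not ≤ -134. All other constraints are satisfied.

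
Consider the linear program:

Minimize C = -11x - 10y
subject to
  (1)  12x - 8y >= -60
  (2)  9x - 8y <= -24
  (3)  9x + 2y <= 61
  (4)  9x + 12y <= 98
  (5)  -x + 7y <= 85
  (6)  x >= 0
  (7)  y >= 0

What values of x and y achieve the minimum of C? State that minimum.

x = 124/45, y = 61/10, minimum C = -4109/45

Vertices and C = -11x - 10y:
  (8/27, 143/18) → C = -2233/27
  (0, 15/2) → C = -75
  (124/45, 61/10) → C = -4109/45
  (0, 3) → C = -30

The binding constraints are 9x - 8y = -24 and 9x + 12y = 98.
Solving simultaneously gives x = 124/45, y = 61/10.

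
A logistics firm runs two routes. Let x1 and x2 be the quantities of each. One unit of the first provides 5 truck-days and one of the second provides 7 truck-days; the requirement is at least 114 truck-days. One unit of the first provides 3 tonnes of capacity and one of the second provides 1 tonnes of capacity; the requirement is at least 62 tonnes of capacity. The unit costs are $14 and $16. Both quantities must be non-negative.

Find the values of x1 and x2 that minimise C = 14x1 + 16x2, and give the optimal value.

x1 = 20, x2 = 2, minimum C = 312

Extreme points and C = 14x1 + 16x2:
  (0, 62) → C = 992
  (114/5, 0) → C = 1596/5
  (20, 2) → C = 312
The feasible region is unbounded (it extends along (0, 1), (1, 0)), but C strictly increases along every unbounded feasible direction, so there is no improving ray and the minimum is attained at a vertex.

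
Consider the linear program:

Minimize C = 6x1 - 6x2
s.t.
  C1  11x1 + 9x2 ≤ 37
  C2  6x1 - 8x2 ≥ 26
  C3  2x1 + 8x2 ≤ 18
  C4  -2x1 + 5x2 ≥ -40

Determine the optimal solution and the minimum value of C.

x1 = -95/7, x2 = -94/7, minimum C = -6/7

Feasible corners and C = 6x1 - 6x2:
  (265/71, -32/71) → C = 1782/71
  (545/73, -366/73) → C = 5466/73
  (-95/7, -94/7) → C = -6/7

The binding constraints are 6x1 - 8x2 = 26 and -2x1 + 5x2 = -40.
Solving simultaneously gives x1 = -95/7, x2 = -94/7.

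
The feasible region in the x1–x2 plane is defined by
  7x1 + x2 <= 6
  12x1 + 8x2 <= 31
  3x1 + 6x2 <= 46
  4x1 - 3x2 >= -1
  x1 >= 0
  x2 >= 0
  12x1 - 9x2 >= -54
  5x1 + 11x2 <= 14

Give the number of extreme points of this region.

The feasible vertices (each the meet of two boundaries and inside every other half-plane) are:
  (6/7, 0)
  (13/18, 17/18)
  (0, 1/3)
  (31/59, 61/59)
  (0, 0)

5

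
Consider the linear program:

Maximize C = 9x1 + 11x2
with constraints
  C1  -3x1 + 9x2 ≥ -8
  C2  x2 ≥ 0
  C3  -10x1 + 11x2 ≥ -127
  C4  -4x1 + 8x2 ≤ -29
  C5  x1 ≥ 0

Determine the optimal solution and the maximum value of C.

x1 = 697/36, x2 = 109/18, maximum C = 8671/36

Feasible corners and C = 9x1 + 11x2:
  (1055/57, 301/57) → C = 674/3
  (197/12, 55/12) → C = 1189/6
  (697/36, 109/18) → C = 8671/36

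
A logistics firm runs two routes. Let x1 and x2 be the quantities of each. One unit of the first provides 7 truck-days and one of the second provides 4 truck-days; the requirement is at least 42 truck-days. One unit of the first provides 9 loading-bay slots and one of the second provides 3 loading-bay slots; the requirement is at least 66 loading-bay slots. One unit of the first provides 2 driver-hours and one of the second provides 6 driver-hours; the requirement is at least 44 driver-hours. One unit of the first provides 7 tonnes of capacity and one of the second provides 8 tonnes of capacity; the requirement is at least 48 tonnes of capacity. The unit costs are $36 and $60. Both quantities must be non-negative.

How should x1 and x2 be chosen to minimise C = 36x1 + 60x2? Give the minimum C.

x1 = 11/2, x2 = 11/2, minimum C = 528

Corner points and C = 36x1 + 60x2:
  (0, 22) → C = 1320
  (22, 0) → C = 792
  (11/2, 11/2) → C = 528
The feasible region is unbounded (it extends along (0, 1), (1, 0)), but C strictly increases along every unbounded feasible direction, so there is no improving ray and the minimum is attained at a vertex.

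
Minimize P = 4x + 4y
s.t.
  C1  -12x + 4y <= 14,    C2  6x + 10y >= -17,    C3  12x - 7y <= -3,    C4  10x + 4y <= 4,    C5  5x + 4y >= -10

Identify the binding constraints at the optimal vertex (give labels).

Corner points and P = 4x + 4y:
  (-5/11, 47/22) → P = 74/11
  (-24/17, -25/34) → P = -146/17
  (-149/162, -31/27) → P = -670/81
  (-16/13, -25/26) → P = -114/13
  (8/59, 39/59) → P = 188/59

The minimum is at (-16/13, -25/26). Substituting into each constraint, equality holds for C2 and C5; the remaining constraints have slack.

C2 and C5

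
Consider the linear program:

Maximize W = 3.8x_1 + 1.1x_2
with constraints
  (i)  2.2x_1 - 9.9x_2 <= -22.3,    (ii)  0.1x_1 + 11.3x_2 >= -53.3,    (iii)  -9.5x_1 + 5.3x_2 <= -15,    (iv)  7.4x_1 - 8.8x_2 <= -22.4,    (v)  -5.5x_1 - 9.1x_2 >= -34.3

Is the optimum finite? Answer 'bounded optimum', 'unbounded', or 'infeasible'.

The boundaries 2.2x_1 - 9.9x_2 = -22.3 and 0.1x_1 + 11.3x_2 = -53.3 meet at (-77966/2585, -11503/2585), but that point violates -9.5x_1 + 5.3x_2 ≤ -15. Every candidate vertex is excluded by some other constraint, so the feasible region is empty.

infeasible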